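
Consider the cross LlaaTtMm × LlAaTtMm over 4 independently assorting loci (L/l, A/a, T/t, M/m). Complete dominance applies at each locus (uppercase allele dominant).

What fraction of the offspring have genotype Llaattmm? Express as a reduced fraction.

LlaaTtMm gametes: LaTM×2, LaTm×2, LatM×2, Latm×2, laTM×2, laTm×2, latM×2, latm×2
LlAaTtMm gametes: LATM×1, LATm×1, LAtM×1, LAtm×1, LaTM×1, LaTm×1, LatM×1, Latm×1, lATM×1, lATm×1, lAtM×1, lAtm×1, laTM×1, laTm×1, latM×1, latm×1
LlaaTtMm×LlAaTtMm grid (16·16=256): LLAaTTMM=2 LLAaTTMm=4 LLAaTTmm=2 LLAaTtMM=4 LLAaTtMm=8 LLAaTtmm=4 LLAattMM=2 LLAattMm=4 LLAattmm=2 LLaaTTMM=2 LLaaTTMm=4 LLaaTTmm=2 LLaaTtMM=4 LLaaTtMm=8 LLaaTtmm=4 LLaattMM=2 LLaattMm=4 LLaattmm=2 LlAaTTMM=4 LlAaTTMm=8 LlAaTTmm=4 LlAaTtMM=8 LlAaTtMm=16 LlAaTtmm=8 LlAattMM=4 LlAattMm=8 LlAattmm=4 LlaaTTMM=4 LlaaTTMm=8 LlaaTTmm=4 LlaaTtMM=8 LlaaTtMm=16 LlaaTtmm=8 LlaattMM=4 LlaattMm=8 Llaattmm=4 llAaTTMM=2 llAaTTMm=4 llAaTTmm=2 llAaTtMM=4 llAaTtMm=8 llAaTtmm=4 llAattMM=2 llAattMm=4 llAattmm=2 llaaTTMM=2 llaaTTMm=4 llaaTTmm=2 llaaTtMM=4 llaaTtMm=8 llaaTtmm=4 llaattMM=2 llaattMm=4 llaattmm=2
Llaattmm hits 4/256; gcd=4; 4÷4/256÷4 = 1/64

P(Llaattmm) = 1/64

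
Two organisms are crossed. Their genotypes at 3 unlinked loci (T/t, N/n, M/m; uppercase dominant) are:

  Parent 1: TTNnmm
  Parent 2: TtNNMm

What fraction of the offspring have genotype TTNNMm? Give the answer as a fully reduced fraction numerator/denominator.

P(TTNNMm) = 1/8

TTNnmm gametes: TNm×4, Tnm×4
TtNNMm gametes: TNM×2, TNm×2, tNM×2, tNm×2
TTNnmm×TtNNMm grid (8·8=64): TTNNMm=8 TTNNmm=8 TTNnMm=8 TTNnmm=8 TtNNMm=8 TtNNmm=8 TtNnMm=8 TtNnmm=8
TTNNMm hits 8/64; gcd=8; 8÷8/64÷8 = 1/8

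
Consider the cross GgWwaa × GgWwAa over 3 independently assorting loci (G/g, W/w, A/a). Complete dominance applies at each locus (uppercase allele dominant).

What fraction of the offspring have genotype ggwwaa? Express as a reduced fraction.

P(ggwwaa) = 1/32

GgWwaa gametes: GWa×2, Gwa×2, gWa×2, gwa×2
GgWwAa gametes: GWA×1, GWa×1, GwA×1, Gwa×1, gWA×1, gWa×1, gwA×1, gwa×1
GgWwaa×GgWwAa grid (8·8=64): GGWWAa=2 GGWWaa=2 GGWwAa=4 GGWwaa=4 GGwwAa=2 GGwwaa=2 GgWWAa=4 GgWWaa=4 GgWwAa=8 GgWwaa=8 GgwwAa=4 Ggwwaa=4 ggWWAa=2 ggWWaa=2 ggWwAa=4 ggWwaa=4 ggwwAa=2 ggwwaa=2
ggwwaa hits 2/64; gcd=2; 2÷2/64÷2 = 1/32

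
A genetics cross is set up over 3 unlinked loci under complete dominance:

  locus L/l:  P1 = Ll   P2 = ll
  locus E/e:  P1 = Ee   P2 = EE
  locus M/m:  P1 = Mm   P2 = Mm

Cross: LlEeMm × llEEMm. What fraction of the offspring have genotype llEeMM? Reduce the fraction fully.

P(llEeMM) = 1/16

LlEeMm gametes: LEM×1, LEm×1, LeM×1, Lem×1, lEM×1, lEm×1, leM×1, lem×1
llEEMm gametes: lEM×4, lEm×4
LlEeMm×llEEMm grid (8·8=64): LlEEMM=4 LlEEMm=8 LlEEmm=4 LlEeMM=4 LlEeMm=8 LlEemm=4 llEEMM=4 llEEMm=8 llEEmm=4 llEeMM=4 llEeMm=8 llEemm=4
llEeMM hits 4/64; gcd=4; 4÷4/64÷4 = 1/16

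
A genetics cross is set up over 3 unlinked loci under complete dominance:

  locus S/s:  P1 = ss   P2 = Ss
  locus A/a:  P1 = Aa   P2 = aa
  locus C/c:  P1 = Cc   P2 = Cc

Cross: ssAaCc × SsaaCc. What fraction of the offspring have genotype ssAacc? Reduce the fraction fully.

ssAaCc gametes: sAC×2, sAc×2, saC×2, sac×2
SsaaCc gametes: SaC×2, Sac×2, saC×2, sac×2
ssAaCc×SsaaCc grid (8·8=64): SsAaCC=4 SsAaCc=8 SsAacc=4 SsaaCC=4 SsaaCc=8 Ssaacc=4 ssAaCC=4 ssAaCc=8 ssAacc=4 ssaaCC=4 ssaaCc=8 ssaacc=4
ssAacc hits 4/64; gcd=4; 4÷4/64÷4 = 1/16

P(ssAacc) = 1/16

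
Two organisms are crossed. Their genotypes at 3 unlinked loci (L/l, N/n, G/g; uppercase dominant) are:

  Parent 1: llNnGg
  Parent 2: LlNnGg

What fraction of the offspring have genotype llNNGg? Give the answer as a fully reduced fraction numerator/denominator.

llNnGg gametes: lNG×2, lNg×2, lnG×2, lng×2
LlNnGg gametes: LNG×1, LNg×1, LnG×1, Lng×1, lNG×1, lNg×1, lnG×1, lng×1
llNnGg×LlNnGg grid (8·8=64): LlNNGG=2 LlNNGg=4 LlNNgg=2 LlNnGG=4 LlNnGg=8 LlNngg=4 LlnnGG=2 LlnnGg=4 Llnngg=2 llNNGG=2 llNNGg=4 llNNgg=2 llNnGG=4 llNnGg=8 llNngg=4 llnnGG=2 llnnGg=4 llnngg=2
llNNGg hits 4/64; gcd=4; 4÷4/64÷4 = 1/16

P(llNNGg) = 1/16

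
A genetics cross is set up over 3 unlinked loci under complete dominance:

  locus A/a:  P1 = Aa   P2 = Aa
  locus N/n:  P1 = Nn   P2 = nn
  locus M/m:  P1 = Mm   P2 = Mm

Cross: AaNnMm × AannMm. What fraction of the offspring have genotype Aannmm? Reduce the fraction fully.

P(Aannmm) = 1/16

AaNnMm gametes: ANM×1, ANm×1, AnM×1, Anm×1, aNM×1, aNm×1, anM×1, anm×1
AannMm gametes: AnM×2, Anm×2, anM×2, anm×2
AaNnMm×AannMm grid (8·8=64): AANnMM=2 AANnMm=4 AANnmm=2 AAnnMM=2 AAnnMm=4 AAnnmm=2 AaNnMM=4 AaNnMm=8 AaNnmm=4 AannMM=4 AannMm=8 Aannmm=4 aaNnMM=2 aaNnMm=4 aaNnmm=2 aannMM=2 aannMm=4 aannmm=2
Aannmm hits 4/64; gcd=4; 4÷4/64÷4 = 1/16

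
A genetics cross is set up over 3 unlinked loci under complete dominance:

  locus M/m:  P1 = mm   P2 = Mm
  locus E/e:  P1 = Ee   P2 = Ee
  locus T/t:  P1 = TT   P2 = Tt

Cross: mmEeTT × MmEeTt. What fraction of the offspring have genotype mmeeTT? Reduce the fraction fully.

P(mmeeTT) = 1/16

mmEeTT gametes: mET×4, meT×4
MmEeTt gametes: MET×1, MEt×1, MeT×1, Met×1, mET×1, mEt×1, meT×1, met×1
mmEeTT×MmEeTt grid (8·8=64): MmEETT=4 MmEETt=4 MmEeTT=8 MmEeTt=8 MmeeTT=4 MmeeTt=4 mmEETT=4 mmEETt=4 mmEeTT=8 mmEeTt=8 mmeeTT=4 mmeeTt=4
mmeeTT hits 4/64; gcd=4; 4÷4/64÷4 = 1/16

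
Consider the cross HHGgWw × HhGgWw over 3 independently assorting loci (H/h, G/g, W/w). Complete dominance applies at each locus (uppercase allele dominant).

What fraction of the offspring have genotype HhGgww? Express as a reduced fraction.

HHGgWw gametes: HGW×2, HGw×2, HgW×2, Hgw×2
HhGgWw gametes: HGW×1, HGw×1, HgW×1, Hgw×1, hGW×1, hGw×1, hgW×1, hgw×1
HHGgWw×HhGgWw grid (8·8=64): HHGGWW=2 HHGGWw=4 HHGGww=2 HHGgWW=4 HHGgWw=8 HHGgww=4 HHggWW=2 HHggWw=4 HHggww=2 HhGGWW=2 HhGGWw=4 HhGGww=2 HhGgWW=4 HhGgWw=8 HhGgww=4 HhggWW=2 HhggWw=4 Hhggww=2
HhGgww hits 4/64; gcd=4; 4÷4/64÷4 = 1/16

P(HhGgww) = 1/16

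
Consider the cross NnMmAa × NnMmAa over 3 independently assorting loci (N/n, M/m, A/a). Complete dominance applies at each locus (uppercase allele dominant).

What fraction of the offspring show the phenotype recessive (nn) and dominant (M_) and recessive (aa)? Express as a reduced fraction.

NnMmAa gametes: NMA×1, NMa×1, NmA×1, Nma×1, nMA×1, nMa×1, nmA×1, nma×1
NnMmAa gametes: NMA×1, NMa×1, NmA×1, Nma×1, nMA×1, nMa×1, nmA×1, nma×1
NnMmAa×NnMmAa grid (8·8=64): NNMMAA=1 NNMMAa=2 NNMMaa=1 NNMmAA=2 NNMmAa=4 NNMmaa=2 NNmmAA=1 NNmmAa=2 NNmmaa=1 NnMMAA=2 NnMMAa=4 NnMMaa=2 NnMmAA=4 NnMmAa=8 NnMmaa=4 NnmmAA=2 NnmmAa=4 Nnmmaa=2 nnMMAA=1 nnMMAa=2 nnMMaa=1 nnMmAA=2 nnMmAa=4 nnMmaa=2 nnmmAA=1 nnmmAa=2 nnmmaa=1
nn M_ aa hits 3/64; gcd=1; 3÷1/64÷1 = 3/64

P(nn M_ aa) = 3/64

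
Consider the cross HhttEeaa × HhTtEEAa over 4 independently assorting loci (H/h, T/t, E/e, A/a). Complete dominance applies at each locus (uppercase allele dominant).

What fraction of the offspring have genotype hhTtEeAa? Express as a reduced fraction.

HhttEeaa gametes: HtEa×4, Htea×4, htEa×4, htea×4
HhTtEEAa gametes: HTEA×2, HTEa×2, HtEA×2, HtEa×2, hTEA×2, hTEa×2, htEA×2, htEa×2
HhttEeaa×HhTtEEAa grid (16·16=256): HHTtEEAa=8 HHTtEEaa=8 HHTtEeAa=8 HHTtEeaa=8 HHttEEAa=8 HHttEEaa=8 HHttEeAa=8 HHttEeaa=8 HhTtEEAa=16 HhTtEEaa=16 HhTtEeAa=16 HhTtEeaa=16 HhttEEAa=16 HhttEEaa=16 HhttEeAa=16 HhttEeaa=16 hhTtEEAa=8 hhTtEEaa=8 hhTtEeAa=8 hhTtEeaa=8 hhttEEAa=8 hhttEEaa=8 hhttEeAa=8 hhttEeaa=8
hhTtEeAa hits 8/256; gcd=8; 8÷8/256÷8 = 1/32

P(hhTtEeAa) = 1/32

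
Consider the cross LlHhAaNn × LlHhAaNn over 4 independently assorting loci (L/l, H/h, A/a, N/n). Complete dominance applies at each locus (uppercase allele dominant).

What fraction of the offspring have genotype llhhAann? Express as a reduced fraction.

P(llhhAann) = 1/128

LlHhAaNn gametes: LHAN×1, LHAn×1, LHaN×1, LHan×1, LhAN×1, LhAn×1, LhaN×1, Lhan×1, lHAN×1, lHAn×1, lHaN×1, lHan×1, lhAN×1, lhAn×1, lhaN×1, lhan×1
LlHhAaNn gametes: LHAN×1, LHAn×1, LHaN×1, LHan×1, LhAN×1, LhAn×1, LhaN×1, Lhan×1, lHAN×1, lHAn×1, lHaN×1, lHan×1, lhAN×1, lhAn×1, lhaN×1, lhan×1
LlHhAaNn×LlHhAaNn grid (16·16=256): LLHHAANN=1 LLHHAANn=2 LLHHAAnn=1 LLHHAaNN=2 LLHHAaNn=4 LLHHAann=2 LLHHaaNN=1 LLHHaaNn=2 LLHHaann=1 LLHhAANN=2 LLHhAANn=4 LLHhAAnn=2 LLHhAaNN=4 LLHhAaNn=8 LLHhAann=4 LLHhaaNN=2 LLHhaaNn=4 LLHhaann=2 LLhhAANN=1 LLhhAANn=2 LLhhAAnn=1 LLhhAaNN=2 LLhhAaNn=4 LLhhAann=2 LLhhaaNN=1 LLhhaaNn=2 LLhhaann=1 LlHHAANN=2 LlHHAANn=4 LlHHAAnn=2 LlHHAaNN=4 LlHHAaNn=8 LlHHAann=4 LlHHaaNN=2 LlHHaaNn=4 LlHHaann=2 LlHhAANN=4 LlHhAANn=8 LlHhAAnn=4 LlHhAaNN=8 LlHhAaNn=16 LlHhAann=8 LlHhaaNN=4 LlHhaaNn=8 LlHhaann=4 LlhhAANN=2 LlhhAANn=4 LlhhAAnn=2 LlhhAaNN=4 LlhhAaNn=8 LlhhAann=4 LlhhaaNN=2 LlhhaaNn=4 Llhhaann=2 llHHAANN=1 llHHAANn=2 llHHAAnn=1 llHHAaNN=2 llHHAaNn=4 llHHAann=2 llHHaaNN=1 llHHaaNn=2 llHHaann=1 llHhAANN=2 llHhAANn=4 llHhAAnn=2 llHhAaNN=4 llHhAaNn=8 llHhAann=4 llHhaaNN=2 llHhaaNn=4 llHhaann=2 llhhAANN=1 llhhAANn=2 llhhAAnn=1 llhhAaNN=2 llhhAaNn=4 llhhAann=2 llhhaaNN=1 llhhaaNn=2 llhhaann=1
llhhAann hits 2/256; gcd=2; 2÷2/256÷2 = 1/128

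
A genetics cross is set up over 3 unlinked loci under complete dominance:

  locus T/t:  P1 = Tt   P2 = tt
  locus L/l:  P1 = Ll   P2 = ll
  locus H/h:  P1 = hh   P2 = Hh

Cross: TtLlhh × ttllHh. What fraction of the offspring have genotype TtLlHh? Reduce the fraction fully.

P(TtLlHh) = 1/8

TtLlhh gametes: TLh×2, Tlh×2, tLh×2, tlh×2
ttllHh gametes: tlH×4, tlh×4
TtLlhh×ttllHh grid (8·8=64): TtLlHh=8 TtLlhh=8 TtllHh=8 Ttllhh=8 ttLlHh=8 ttLlhh=8 ttllHh=8 ttllhh=8
TtLlHh hits 8/64; gcd=8; 8÷8/64÷8 = 1/8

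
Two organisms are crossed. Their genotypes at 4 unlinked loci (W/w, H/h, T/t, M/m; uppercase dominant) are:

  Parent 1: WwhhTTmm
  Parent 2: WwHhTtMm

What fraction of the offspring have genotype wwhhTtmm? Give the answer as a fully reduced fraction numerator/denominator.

WwhhTTmm gametes: WhTm×8, whTm×8
WwHhTtMm gametes: WHTM×1, WHTm×1, WHtM×1, WHtm×1, WhTM×1, WhTm×1, WhtM×1, Whtm×1, wHTM×1, wHTm×1, wHtM×1, wHtm×1, whTM×1, whTm×1, whtM×1, whtm×1
WwhhTTmm×WwHhTtMm grid (16·16=256): WWHhTTMm=8 WWHhTTmm=8 WWHhTtMm=8 WWHhTtmm=8 WWhhTTMm=8 WWhhTTmm=8 WWhhTtMm=8 WWhhTtmm=8 WwHhTTMm=16 WwHhTTmm=16 WwHhTtMm=16 WwHhTtmm=16 WwhhTTMm=16 WwhhTTmm=16 WwhhTtMm=16 WwhhTtmm=16 wwHhTTMm=8 wwHhTTmm=8 wwHhTtMm=8 wwHhTtmm=8 wwhhTTMm=8 wwhhTTmm=8 wwhhTtMm=8 wwhhTtmm=8
wwhhTtmm hits 8/256; gcd=8; 8÷8/256÷8 = 1/32

P(wwhhTtmm) = 1/32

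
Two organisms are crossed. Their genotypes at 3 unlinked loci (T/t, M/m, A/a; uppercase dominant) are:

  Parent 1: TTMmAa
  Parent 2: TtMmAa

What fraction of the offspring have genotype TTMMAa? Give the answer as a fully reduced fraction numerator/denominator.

TTMmAa gametes: TMA×2, TMa×2, TmA×2, Tma×2
TtMmAa gametes: TMA×1, TMa×1, TmA×1, Tma×1, tMA×1, tMa×1, tmA×1, tma×1
TTMmAa×TtMmAa grid (8·8=64): TTMMAA=2 TTMMAa=4 TTMMaa=2 TTMmAA=4 TTMmAa=8 TTMmaa=4 TTmmAA=2 TTmmAa=4 TTmmaa=2 TtMMAA=2 TtMMAa=4 TtMMaa=2 TtMmAA=4 TtMmAa=8 TtMmaa=4 TtmmAA=2 TtmmAa=4 Ttmmaa=2
TTMMAa hits 4/64; gcd=4; 4÷4/64÷4 = 1/16

P(TTMMAa) = 1/16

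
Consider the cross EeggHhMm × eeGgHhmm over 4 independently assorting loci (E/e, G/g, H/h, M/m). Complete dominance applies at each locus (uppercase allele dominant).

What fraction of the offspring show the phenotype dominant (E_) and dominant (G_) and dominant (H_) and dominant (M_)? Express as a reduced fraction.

EeggHhMm gametes: EgHM×2, EgHm×2, EghM×2, Eghm×2, egHM×2, egHm×2, eghM×2, eghm×2
eeGgHhmm gametes: eGHm×4, eGhm×4, egHm×4, eghm×4
EeggHhMm×eeGgHhmm grid (16·16=256): EeGgHHMm=8 EeGgHHmm=8 EeGgHhMm=16 EeGgHhmm=16 EeGghhMm=8 EeGghhmm=8 EeggHHMm=8 EeggHHmm=8 EeggHhMm=16 EeggHhmm=16 EegghhMm=8 Eegghhmm=8 eeGgHHMm=8 eeGgHHmm=8 eeGgHhMm=16 eeGgHhmm=16 eeGghhMm=8 eeGghhmm=8 eeggHHMm=8 eeggHHmm=8 eeggHhMm=16 eeggHhmm=16 eegghhMm=8 eegghhmm=8
E_ G_ H_ M_ hits 24/256; gcd=8; 24÷8/256÷8 = 3/32

P(E_ G_ H_ M_) = 3/32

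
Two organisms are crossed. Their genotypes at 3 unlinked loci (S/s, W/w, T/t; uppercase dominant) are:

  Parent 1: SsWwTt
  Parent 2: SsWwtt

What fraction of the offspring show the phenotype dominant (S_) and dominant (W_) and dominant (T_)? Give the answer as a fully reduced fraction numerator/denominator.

P(S_ W_ T_) = 9/32

SsWwTt gametes: SWT×1, SWt×1, SwT×1, Swt×1, sWT×1, sWt×1, swT×1, swt×1
SsWwtt gametes: SWt×2, Swt×2, sWt×2, swt×2
SsWwTt×SsWwtt grid (8·8=64): SSWWTt=2 SSWWtt=2 SSWwTt=4 SSWwtt=4 SSwwTt=2 SSwwtt=2 SsWWTt=4 SsWWtt=4 SsWwTt=8 SsWwtt=8 SswwTt=4 Sswwtt=4 ssWWTt=2 ssWWtt=2 ssWwTt=4 ssWwtt=4 sswwTt=2 sswwtt=2
S_ W_ T_ hits 18/64; gcd=2; 18÷2/64÷2 = 9/32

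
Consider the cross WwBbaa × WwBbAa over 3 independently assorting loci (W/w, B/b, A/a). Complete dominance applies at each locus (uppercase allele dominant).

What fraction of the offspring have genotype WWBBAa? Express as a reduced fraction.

WwBbaa gametes: WBa×2, Wba×2, wBa×2, wba×2
WwBbAa gametes: WBA×1, WBa×1, WbA×1, Wba×1, wBA×1, wBa×1, wbA×1, wba×1
WwBbaa×WwBbAa grid (8·8=64): WWBBAa=2 WWBBaa=2 WWBbAa=4 WWBbaa=4 WWbbAa=2 WWbbaa=2 WwBBAa=4 WwBBaa=4 WwBbAa=8 WwBbaa=8 WwbbAa=4 Wwbbaa=4 wwBBAa=2 wwBBaa=2 wwBbAa=4 wwBbaa=4 wwbbAa=2 wwbbaa=2
WWBBAa hits 2/64; gcd=2; 2÷2/64÷2 = 1/32

P(WWBBAa) = 1/32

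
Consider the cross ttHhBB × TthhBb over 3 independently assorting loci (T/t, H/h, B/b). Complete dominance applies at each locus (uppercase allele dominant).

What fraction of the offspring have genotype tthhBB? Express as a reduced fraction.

ttHhBB gametes: tHB×4, thB×4
TthhBb gametes: ThB×2, Thb×2, thB×2, thb×2
ttHhBB×TthhBb grid (8·8=64): TtHhBB=8 TtHhBb=8 TthhBB=8 TthhBb=8 ttHhBB=8 ttHhBb=8 tthhBB=8 tthhBb=8
tthhBB hits 8/64; gcd=8; 8÷8/64÷8 = 1/8

P(tthhBB) = 1/8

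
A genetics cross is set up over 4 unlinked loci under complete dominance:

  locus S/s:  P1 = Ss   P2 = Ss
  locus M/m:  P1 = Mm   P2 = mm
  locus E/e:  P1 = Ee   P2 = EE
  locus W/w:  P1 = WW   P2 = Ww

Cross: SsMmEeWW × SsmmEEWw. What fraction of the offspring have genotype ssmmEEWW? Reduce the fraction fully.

SsMmEeWW gametes: SMEW×2, SMeW×2, SmEW×2, SmeW×2, sMEW×2, sMeW×2, smEW×2, smeW×2
SsmmEEWw gametes: SmEW×4, SmEw×4, smEW×4, smEw×4
SsMmEeWW×SsmmEEWw grid (16·16=256): SSMmEEWW=8 SSMmEEWw=8 SSMmEeWW=8 SSMmEeWw=8 SSmmEEWW=8 SSmmEEWw=8 SSmmEeWW=8 SSmmEeWw=8 SsMmEEWW=16 SsMmEEWw=16 SsMmEeWW=16 SsMmEeWw=16 SsmmEEWW=16 SsmmEEWw=16 SsmmEeWW=16 SsmmEeWw=16 ssMmEEWW=8 ssMmEEWw=8 ssMmEeWW=8 ssMmEeWw=8 ssmmEEWW=8 ssmmEEWw=8 ssmmEeWW=8 ssmmEeWw=8
ssmmEEWW hits 8/256; gcd=8; 8÷8/256÷8 = 1/32

P(ssmmEEWW) = 1/32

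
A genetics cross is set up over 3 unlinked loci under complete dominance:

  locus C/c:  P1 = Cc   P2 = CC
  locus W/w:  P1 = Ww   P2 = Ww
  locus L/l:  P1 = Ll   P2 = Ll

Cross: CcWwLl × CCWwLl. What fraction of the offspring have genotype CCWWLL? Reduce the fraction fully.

P(CCWWLL) = 1/32

CcWwLl gametes: CWL×1, CWl×1, CwL×1, Cwl×1, cWL×1, cWl×1, cwL×1, cwl×1
CCWwLl gametes: CWL×2, CWl×2, CwL×2, Cwl×2
CcWwLl×CCWwLl grid (8·8=64): CCWWLL=2 CCWWLl=4 CCWWll=2 CCWwLL=4 CCWwLl=8 CCWwll=4 CCwwLL=2 CCwwLl=4 CCwwll=2 CcWWLL=2 CcWWLl=4 CcWWll=2 CcWwLL=4 CcWwLl=8 CcWwll=4 CcwwLL=2 CcwwLl=4 Ccwwll=2
CCWWLL hits 2/64; gcd=2; 2÷2/64÷2 = 1/32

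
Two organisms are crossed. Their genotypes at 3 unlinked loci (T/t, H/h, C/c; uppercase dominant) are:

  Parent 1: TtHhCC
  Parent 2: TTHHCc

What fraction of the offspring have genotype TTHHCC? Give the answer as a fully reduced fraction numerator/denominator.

TtHhCC gametes: THC×2, ThC×2, tHC×2, thC×2
TTHHCc gametes: THC×4, THc×4
TtHhCC×TTHHCc grid (8·8=64): TTHHCC=8 TTHHCc=8 TTHhCC=8 TTHhCc=8 TtHHCC=8 TtHHCc=8 TtHhCC=8 TtHhCc=8
TTHHCC hits 8/64; gcd=8; 8÷8/64÷8 = 1/8

P(TTHHCC) = 1/8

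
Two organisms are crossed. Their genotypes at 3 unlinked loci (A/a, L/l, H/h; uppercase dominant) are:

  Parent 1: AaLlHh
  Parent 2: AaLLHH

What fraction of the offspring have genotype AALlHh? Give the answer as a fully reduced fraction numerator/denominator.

AaLlHh gametes: ALH×1, ALh×1, AlH×1, Alh×1, aLH×1, aLh×1, alH×1, alh×1
AaLLHH gametes: ALH×4, aLH×4
AaLlHh×AaLLHH grid (8·8=64): AALLHH=4 AALLHh=4 AALlHH=4 AALlHh=4 AaLLHH=8 AaLLHh=8 AaLlHH=8 AaLlHh=8 aaLLHH=4 aaLLHh=4 aaLlHH=4 aaLlHh=4
AALlHh hits 4/64; gcd=4; 4÷4/64÷4 = 1/16

P(AALlHh) = 1/16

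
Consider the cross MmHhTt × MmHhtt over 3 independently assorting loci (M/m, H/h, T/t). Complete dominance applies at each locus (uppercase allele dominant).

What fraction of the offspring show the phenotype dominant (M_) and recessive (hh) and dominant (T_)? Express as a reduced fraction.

MmHhTt gametes: MHT×1, MHt×1, MhT×1, Mht×1, mHT×1, mHt×1, mhT×1, mht×1
MmHhtt gametes: MHt×2, Mht×2, mHt×2, mht×2
MmHhTt×MmHhtt grid (8·8=64): MMHHTt=2 MMHHtt=2 MMHhTt=4 MMHhtt=4 MMhhTt=2 MMhhtt=2 MmHHTt=4 MmHHtt=4 MmHhTt=8 MmHhtt=8 MmhhTt=4 Mmhhtt=4 mmHHTt=2 mmHHtt=2 mmHhTt=4 mmHhtt=4 mmhhTt=2 mmhhtt=2
M_ hh T_ hits 6/64; gcd=2; 6÷2/64÷2 = 3/32

P(M_ hh T_) = 3/32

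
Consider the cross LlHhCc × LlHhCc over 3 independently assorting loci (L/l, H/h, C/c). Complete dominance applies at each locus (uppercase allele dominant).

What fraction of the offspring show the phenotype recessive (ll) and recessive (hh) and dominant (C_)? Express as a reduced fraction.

P(ll hh C_) = 3/64

LlHhCc gametes: LHC×1, LHc×1, LhC×1, Lhc×1, lHC×1, lHc×1, lhC×1, lhc×1
LlHhCc gametes: LHC×1, LHc×1, LhC×1, Lhc×1, lHC×1, lHc×1, lhC×1, lhc×1
LlHhCc×LlHhCc grid (8·8=64): LLHHCC=1 LLHHCc=2 LLHHcc=1 LLHhCC=2 LLHhCc=4 LLHhcc=2 LLhhCC=1 LLhhCc=2 LLhhcc=1 LlHHCC=2 LlHHCc=4 LlHHcc=2 LlHhCC=4 LlHhCc=8 LlHhcc=4 LlhhCC=2 LlhhCc=4 Llhhcc=2 llHHCC=1 llHHCc=2 llHHcc=1 llHhCC=2 llHhCc=4 llHhcc=2 llhhCC=1 llhhCc=2 llhhcc=1
ll hh C_ hits 3/64; gcd=1; 3÷1/64÷1 = 3/64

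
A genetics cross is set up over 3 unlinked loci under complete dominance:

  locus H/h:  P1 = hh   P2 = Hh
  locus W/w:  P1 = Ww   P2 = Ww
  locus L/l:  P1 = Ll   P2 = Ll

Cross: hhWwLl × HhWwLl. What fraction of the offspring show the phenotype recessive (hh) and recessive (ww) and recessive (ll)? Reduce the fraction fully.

P(hh ww ll) = 1/32

hhWwLl gametes: hWL×2, hWl×2, hwL×2, hwl×2
HhWwLl gametes: HWL×1, HWl×1, HwL×1, Hwl×1, hWL×1, hWl×1, hwL×1, hwl×1
hhWwLl×HhWwLl grid (8·8=64): HhWWLL=2 HhWWLl=4 HhWWll=2 HhWwLL=4 HhWwLl=8 HhWwll=4 HhwwLL=2 HhwwLl=4 Hhwwll=2 hhWWLL=2 hhWWLl=4 hhWWll=2 hhWwLL=4 hhWwLl=8 hhWwll=4 hhwwLL=2 hhwwLl=4 hhwwll=2
hh ww ll hits 2/64; gcd=2; 2÷2/64÷2 = 1/32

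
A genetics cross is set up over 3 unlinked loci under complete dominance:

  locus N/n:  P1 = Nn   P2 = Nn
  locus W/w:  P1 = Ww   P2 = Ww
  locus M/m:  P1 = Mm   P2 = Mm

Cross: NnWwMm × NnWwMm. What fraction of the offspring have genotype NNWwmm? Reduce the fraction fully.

P(NNWwmm) = 1/32

NnWwMm gametes: NWM×1, NWm×1, NwM×1, Nwm×1, nWM×1, nWm×1, nwM×1, nwm×1
NnWwMm gametes: NWM×1, NWm×1, NwM×1, Nwm×1, nWM×1, nWm×1, nwM×1, nwm×1
NnWwMm×NnWwMm grid (8·8=64): NNWWMM=1 NNWWMm=2 NNWWmm=1 NNWwMM=2 NNWwMm=4 NNWwmm=2 NNwwMM=1 NNwwMm=2 NNwwmm=1 NnWWMM=2 NnWWMm=4 NnWWmm=2 NnWwMM=4 NnWwMm=8 NnWwmm=4 NnwwMM=2 NnwwMm=4 Nnwwmm=2 nnWWMM=1 nnWWMm=2 nnWWmm=1 nnWwMM=2 nnWwMm=4 nnWwmm=2 nnwwMM=1 nnwwMm=2 nnwwmm=1
NNWwmm hits 2/64; gcd=2; 2÷2/64÷2 = 1/32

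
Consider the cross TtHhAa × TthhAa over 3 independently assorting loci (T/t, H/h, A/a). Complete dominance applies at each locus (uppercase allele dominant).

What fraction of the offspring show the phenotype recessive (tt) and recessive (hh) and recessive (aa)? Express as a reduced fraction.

P(tt hh aa) = 1/32

TtHhAa gametes: THA×1, THa×1, ThA×1, Tha×1, tHA×1, tHa×1, thA×1, tha×1
TthhAa gametes: ThA×2, Tha×2, thA×2, tha×2
TtHhAa×TthhAa grid (8·8=64): TTHhAA=2 TTHhAa=4 TTHhaa=2 TThhAA=2 TThhAa=4 TThhaa=2 TtHhAA=4 TtHhAa=8 TtHhaa=4 TthhAA=4 TthhAa=8 Tthhaa=4 ttHhAA=2 ttHhAa=4 ttHhaa=2 tthhAA=2 tthhAa=4 tthhaa=2
tt hh aa hits 2/64; gcd=2; 2÷2/64÷2 = 1/32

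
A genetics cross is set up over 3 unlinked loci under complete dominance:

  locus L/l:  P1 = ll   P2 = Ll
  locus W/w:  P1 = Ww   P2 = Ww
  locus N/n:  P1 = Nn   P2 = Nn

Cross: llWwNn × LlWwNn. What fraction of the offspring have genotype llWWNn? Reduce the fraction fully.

llWwNn gametes: lWN×2, lWn×2, lwN×2, lwn×2
LlWwNn gametes: LWN×1, LWn×1, LwN×1, Lwn×1, lWN×1, lWn×1, lwN×1, lwn×1
llWwNn×LlWwNn grid (8·8=64): LlWWNN=2 LlWWNn=4 LlWWnn=2 LlWwNN=4 LlWwNn=8 LlWwnn=4 LlwwNN=2 LlwwNn=4 Llwwnn=2 llWWNN=2 llWWNn=4 llWWnn=2 llWwNN=4 llWwNn=8 llWwnn=4 llwwNN=2 llwwNn=4 llwwnn=2
llWWNn hits 4/64; gcd=4; 4÷4/64÷4 = 1/16

P(llWWNn) = 1/16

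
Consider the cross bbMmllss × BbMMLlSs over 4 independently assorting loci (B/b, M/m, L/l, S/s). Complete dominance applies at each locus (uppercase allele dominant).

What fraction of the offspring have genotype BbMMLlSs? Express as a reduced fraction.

bbMmllss gametes: bMls×8, bmls×8
BbMMLlSs gametes: BMLS×2, BMLs×2, BMlS×2, BMls×2, bMLS×2, bMLs×2, bMlS×2, bMls×2
bbMmllss×BbMMLlSs grid (16·16=256): BbMMLlSs=16 BbMMLlss=16 BbMMllSs=16 BbMMllss=16 BbMmLlSs=16 BbMmLlss=16 BbMmllSs=16 BbMmllss=16 bbMMLlSs=16 bbMMLlss=16 bbMMllSs=16 bbMMllss=16 bbMmLlSs=16 bbMmLlss=16 bbMmllSs=16 bbMmllss=16
BbMMLlSs hits 16/256; gcd=16; 16÷16/256÷16 = 1/16

P(BbMMLlSs) = 1/16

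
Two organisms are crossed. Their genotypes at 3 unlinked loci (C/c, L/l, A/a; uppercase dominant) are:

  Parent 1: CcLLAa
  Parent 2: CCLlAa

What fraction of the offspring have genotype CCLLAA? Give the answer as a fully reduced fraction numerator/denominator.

CcLLAa gametes: CLA×2, CLa×2, cLA×2, cLa×2
CCLlAa gametes: CLA×2, CLa×2, ClA×2, Cla×2
CcLLAa×CCLlAa grid (8·8=64): CCLLAA=4 CCLLAa=8 CCLLaa=4 CCLlAA=4 CCLlAa=8 CCLlaa=4 CcLLAA=4 CcLLAa=8 CcLLaa=4 CcLlAA=4 CcLlAa=8 CcLlaa=4
CCLLAA hits 4/64; gcd=4; 4÷4/64÷4 = 1/16

P(CCLLAA) = 1/16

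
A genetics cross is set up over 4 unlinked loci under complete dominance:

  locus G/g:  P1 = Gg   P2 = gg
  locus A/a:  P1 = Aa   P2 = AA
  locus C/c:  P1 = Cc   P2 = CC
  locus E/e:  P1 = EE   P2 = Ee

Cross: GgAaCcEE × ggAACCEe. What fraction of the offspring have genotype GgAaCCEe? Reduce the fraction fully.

GgAaCcEE gametes: GACE×2, GAcE×2, GaCE×2, GacE×2, gACE×2, gAcE×2, gaCE×2, gacE×2
ggAACCEe gametes: gACE×8, gACe×8
GgAaCcEE×ggAACCEe grid (16·16=256): GgAACCEE=16 GgAACCEe=16 GgAACcEE=16 GgAACcEe=16 GgAaCCEE=16 GgAaCCEe=16 GgAaCcEE=16 GgAaCcEe=16 ggAACCEE=16 ggAACCEe=16 ggAACcEE=16 ggAACcEe=16 ggAaCCEE=16 ggAaCCEe=16 ggAaCcEE=16 ggAaCcEe=16
GgAaCCEe hits 16/256; gcd=16; 16÷16/256÷16 = 1/16

P(GgAaCCEe) = 1/16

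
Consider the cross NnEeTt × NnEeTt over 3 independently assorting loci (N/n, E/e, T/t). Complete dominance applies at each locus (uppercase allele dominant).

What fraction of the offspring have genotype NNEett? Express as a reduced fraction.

P(NNEett) = 1/32

NnEeTt gametes: NET×1, NEt×1, NeT×1, Net×1, nET×1, nEt×1, neT×1, net×1
NnEeTt gametes: NET×1, NEt×1, NeT×1, Net×1, nET×1, nEt×1, neT×1, net×1
NnEeTt×NnEeTt grid (8·8=64): NNEETT=1 NNEETt=2 NNEEtt=1 NNEeTT=2 NNEeTt=4 NNEett=2 NNeeTT=1 NNeeTt=2 NNeett=1 NnEETT=2 NnEETt=4 NnEEtt=2 NnEeTT=4 NnEeTt=8 NnEett=4 NneeTT=2 NneeTt=4 Nneett=2 nnEETT=1 nnEETt=2 nnEEtt=1 nnEeTT=2 nnEeTt=4 nnEett=2 nneeTT=1 nneeTt=2 nneett=1
NNEett hits 2/64; gcd=2; 2÷2/64÷2 = 1/32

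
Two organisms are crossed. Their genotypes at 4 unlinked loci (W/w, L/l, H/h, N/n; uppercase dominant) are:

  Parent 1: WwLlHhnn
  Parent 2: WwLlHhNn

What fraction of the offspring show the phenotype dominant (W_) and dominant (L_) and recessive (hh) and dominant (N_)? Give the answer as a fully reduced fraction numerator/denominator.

WwLlHhnn gametes: WLHn×2, WLhn×2, WlHn×2, Wlhn×2, wLHn×2, wLhn×2, wlHn×2, wlhn×2
WwLlHhNn gametes: WLHN×1, WLHn×1, WLhN×1, WLhn×1, WlHN×1, WlHn×1, WlhN×1, Wlhn×1, wLHN×1, wLHn×1, wLhN×1, wLhn×1, wlHN×1, wlHn×1, wlhN×1, wlhn×1
WwLlHhnn×WwLlHhNn grid (16·16=256): WWLLHHNn=2 WWLLHHnn=2 WWLLHhNn=4 WWLLHhnn=4 WWLLhhNn=2 WWLLhhnn=2 WWLlHHNn=4 WWLlHHnn=4 WWLlHhNn=8 WWLlHhnn=8 WWLlhhNn=4 WWLlhhnn=4 WWllHHNn=2 WWllHHnn=2 WWllHhNn=4 WWllHhnn=4 WWllhhNn=2 WWllhhnn=2 WwLLHHNn=4 WwLLHHnn=4 WwLLHhNn=8 WwLLHhnn=8 WwLLhhNn=4 WwLLhhnn=4 WwLlHHNn=8 WwLlHHnn=8 WwLlHhNn=16 WwLlHhnn=16 WwLlhhNn=8 WwLlhhnn=8 WwllHHNn=4 WwllHHnn=4 WwllHhNn=8 WwllHhnn=8 WwllhhNn=4 Wwllhhnn=4 wwLLHHNn=2 wwLLHHnn=2 wwLLHhNn=4 wwLLHhnn=4 wwLLhhNn=2 wwLLhhnn=2 wwLlHHNn=4 wwLlHHnn=4 wwLlHhNn=8 wwLlHhnn=8 wwLlhhNn=4 wwLlhhnn=4 wwllHHNn=2 wwllHHnn=2 wwllHhNn=4 wwllHhnn=4 wwllhhNn=2 wwllhhnn=2
W_ L_ hh N_ hits 18/256; gcd=2; 18÷2/256÷2 = 9/128

P(W_ L_ hh N_) = 9/128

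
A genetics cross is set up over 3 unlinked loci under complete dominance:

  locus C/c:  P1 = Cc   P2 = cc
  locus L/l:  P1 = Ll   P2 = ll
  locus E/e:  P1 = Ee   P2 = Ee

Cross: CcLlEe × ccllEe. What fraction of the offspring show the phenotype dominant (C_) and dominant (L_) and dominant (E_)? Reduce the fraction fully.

P(C_ L_ E_) = 3/16

CcLlEe gametes: CLE×1, CLe×1, ClE×1, Cle×1, cLE×1, cLe×1, clE×1, cle×1
ccllEe gametes: clE×4, cle×4
CcLlEe×ccllEe grid (8·8=64): CcLlEE=4 CcLlEe=8 CcLlee=4 CcllEE=4 CcllEe=8 Ccllee=4 ccLlEE=4 ccLlEe=8 ccLlee=4 ccllEE=4 ccllEe=8 ccllee=4
C_ L_ E_ hits 12/64; gcd=4; 12÷4/64÷4 = 3/16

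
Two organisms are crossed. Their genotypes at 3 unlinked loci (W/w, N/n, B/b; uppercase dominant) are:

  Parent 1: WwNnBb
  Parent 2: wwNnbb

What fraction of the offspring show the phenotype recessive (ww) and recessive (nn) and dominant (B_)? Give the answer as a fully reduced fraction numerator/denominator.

WwNnBb gametes: WNB×1, WNb×1, WnB×1, Wnb×1, wNB×1, wNb×1, wnB×1, wnb×1
wwNnbb gametes: wNb×4, wnb×4
WwNnBb×wwNnbb grid (8·8=64): WwNNBb=4 WwNNbb=4 WwNnBb=8 WwNnbb=8 WwnnBb=4 Wwnnbb=4 wwNNBb=4 wwNNbb=4 wwNnBb=8 wwNnbb=8 wwnnBb=4 wwnnbb=4
ww nn B_ hits 4/64; gcd=4; 4÷4/64÷4 = 1/16

P(ww nn B_) = 1/16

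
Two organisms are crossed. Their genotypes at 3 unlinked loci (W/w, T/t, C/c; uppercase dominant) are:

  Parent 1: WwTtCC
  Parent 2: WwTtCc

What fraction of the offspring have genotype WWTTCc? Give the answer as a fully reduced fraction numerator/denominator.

P(WWTTCc) = 1/32

WwTtCC gametes: WTC×2, WtC×2, wTC×2, wtC×2
WwTtCc gametes: WTC×1, WTc×1, WtC×1, Wtc×1, wTC×1, wTc×1, wtC×1, wtc×1
WwTtCC×WwTtCc grid (8·8=64): WWTTCC=2 WWTTCc=2 WWTtCC=4 WWTtCc=4 WWttCC=2 WWttCc=2 WwTTCC=4 WwTTCc=4 WwTtCC=8 WwTtCc=8 WwttCC=4 WwttCc=4 wwTTCC=2 wwTTCc=2 wwTtCC=4 wwTtCc=4 wwttCC=2 wwttCc=2
WWTTCc hits 2/64; gcd=2; 2÷2/64÷2 = 1/32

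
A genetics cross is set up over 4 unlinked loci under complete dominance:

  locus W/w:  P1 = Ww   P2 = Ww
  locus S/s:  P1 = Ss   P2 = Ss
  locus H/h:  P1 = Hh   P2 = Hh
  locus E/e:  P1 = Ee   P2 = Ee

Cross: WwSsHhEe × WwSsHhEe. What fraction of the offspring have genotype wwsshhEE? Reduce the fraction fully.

P(wwsshhEE) = 1/256

WwSsHhEe gametes: WSHE×1, WSHe×1, WShE×1, WShe×1, WsHE×1, WsHe×1, WshE×1, Wshe×1, wSHE×1, wSHe×1, wShE×1, wShe×1, wsHE×1, wsHe×1, wshE×1, wshe×1
WwSsHhEe gametes: WSHE×1, WSHe×1, WShE×1, WShe×1, WsHE×1, WsHe×1, WshE×1, Wshe×1, wSHE×1, wSHe×1, wShE×1, wShe×1, wsHE×1, wsHe×1, wshE×1, wshe×1
WwSsHhEe×WwSsHhEe grid (16·16=256): WWSSHHEE=1 WWSSHHEe=2 WWSSHHee=1 WWSSHhEE=2 WWSSHhEe=4 WWSSHhee=2 WWSShhEE=1 WWSShhEe=2 WWSShhee=1 WWSsHHEE=2 WWSsHHEe=4 WWSsHHee=2 WWSsHhEE=4 WWSsHhEe=8 WWSsHhee=4 WWSshhEE=2 WWSshhEe=4 WWSshhee=2 WWssHHEE=1 WWssHHEe=2 WWssHHee=1 WWssHhEE=2 WWssHhEe=4 WWssHhee=2 WWsshhEE=1 WWsshhEe=2 WWsshhee=1 WwSSHHEE=2 WwSSHHEe=4 WwSSHHee=2 WwSSHhEE=4 WwSSHhEe=8 WwSSHhee=4 WwSShhEE=2 WwSShhEe=4 WwSShhee=2 WwSsHHEE=4 WwSsHHEe=8 WwSsHHee=4 WwSsHhEE=8 WwSsHhEe=16 WwSsHhee=8 WwSshhEE=4 WwSshhEe=8 WwSshhee=4 WwssHHEE=2 WwssHHEe=4 WwssHHee=2 WwssHhEE=4 WwssHhEe=8 WwssHhee=4 WwsshhEE=2 WwsshhEe=4 Wwsshhee=2 wwSSHHEE=1 wwSSHHEe=2 wwSSHHee=1 wwSSHhEE=2 wwSSHhEe=4 wwSSHhee=2 wwSShhEE=1 wwSShhEe=2 wwSShhee=1 wwSsHHEE=2 wwSsHHEe=4 wwSsHHee=2 wwSsHhEE=4 wwSsHhEe=8 wwSsHhee=4 wwSshhEE=2 wwSshhEe=4 wwSshhee=2 wwssHHEE=1 wwssHHEe=2 wwssHHee=1 wwssHhEE=2 wwssHhEe=4 wwssHhee=2 wwsshhEE=1 wwsshhEe=2 wwsshhee=1
wwsshhEE hits 1/256; gcd=1; 1÷1/256÷1 = 1/256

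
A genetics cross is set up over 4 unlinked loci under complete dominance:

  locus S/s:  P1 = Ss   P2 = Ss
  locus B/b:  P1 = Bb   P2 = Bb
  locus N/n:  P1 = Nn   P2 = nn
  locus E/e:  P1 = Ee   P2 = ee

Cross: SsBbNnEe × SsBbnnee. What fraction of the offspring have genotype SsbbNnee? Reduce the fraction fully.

P(SsbbNnee) = 1/32

SsBbNnEe gametes: SBNE×1, SBNe×1, SBnE×1, SBne×1, SbNE×1, SbNe×1, SbnE×1, Sbne×1, sBNE×1, sBNe×1, sBnE×1, sBne×1, sbNE×1, sbNe×1, sbnE×1, sbne×1
SsBbnnee gametes: SBne×4, Sbne×4, sBne×4, sbne×4
SsBbNnEe×SsBbnnee grid (16·16=256): SSBBNnEe=4 SSBBNnee=4 SSBBnnEe=4 SSBBnnee=4 SSBbNnEe=8 SSBbNnee=8 SSBbnnEe=8 SSBbnnee=8 SSbbNnEe=4 SSbbNnee=4 SSbbnnEe=4 SSbbnnee=4 SsBBNnEe=8 SsBBNnee=8 SsBBnnEe=8 SsBBnnee=8 SsBbNnEe=16 SsBbNnee=16 SsBbnnEe=16 SsBbnnee=16 SsbbNnEe=8 SsbbNnee=8 SsbbnnEe=8 Ssbbnnee=8 ssBBNnEe=4 ssBBNnee=4 ssBBnnEe=4 ssBBnnee=4 ssBbNnEe=8 ssBbNnee=8 ssBbnnEe=8 ssBbnnee=8 ssbbNnEe=4 ssbbNnee=4 ssbbnnEe=4 ssbbnnee=4
SsbbNnee hits 8/256; gcd=8; 8÷8/256÷8 = 1/32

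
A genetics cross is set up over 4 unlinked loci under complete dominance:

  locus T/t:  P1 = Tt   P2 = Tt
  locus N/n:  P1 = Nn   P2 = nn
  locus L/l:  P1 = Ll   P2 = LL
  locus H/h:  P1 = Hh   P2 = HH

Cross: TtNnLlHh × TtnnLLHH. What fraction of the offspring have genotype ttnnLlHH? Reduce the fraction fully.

P(ttnnLlHH) = 1/32

TtNnLlHh gametes: TNLH×1, TNLh×1, TNlH×1, TNlh×1, TnLH×1, TnLh×1, TnlH×1, Tnlh×1, tNLH×1, tNLh×1, tNlH×1, tNlh×1, tnLH×1, tnLh×1, tnlH×1, tnlh×1
TtnnLLHH gametes: TnLH×8, tnLH×8
TtNnLlHh×TtnnLLHH grid (16·16=256): TTNnLLHH=8 TTNnLLHh=8 TTNnLlHH=8 TTNnLlHh=8 TTnnLLHH=8 TTnnLLHh=8 TTnnLlHH=8 TTnnLlHh=8 TtNnLLHH=16 TtNnLLHh=16 TtNnLlHH=16 TtNnLlHh=16 TtnnLLHH=16 TtnnLLHh=16 TtnnLlHH=16 TtnnLlHh=16 ttNnLLHH=8 ttNnLLHh=8 ttNnLlHH=8 ttNnLlHh=8 ttnnLLHH=8 ttnnLLHh=8 ttnnLlHH=8 ttnnLlHh=8
ttnnLlHH hits 8/256; gcd=8; 8÷8/256÷8 = 1/32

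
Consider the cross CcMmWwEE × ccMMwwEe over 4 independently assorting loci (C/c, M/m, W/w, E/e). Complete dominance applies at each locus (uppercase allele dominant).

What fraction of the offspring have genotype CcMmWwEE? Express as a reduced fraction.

CcMmWwEE gametes: CMWE×2, CMwE×2, CmWE×2, CmwE×2, cMWE×2, cMwE×2, cmWE×2, cmwE×2
ccMMwwEe gametes: cMwE×8, cMwe×8
CcMmWwEE×ccMMwwEe grid (16·16=256): CcMMWwEE=16 CcMMWwEe=16 CcMMwwEE=16 CcMMwwEe=16 CcMmWwEE=16 CcMmWwEe=16 CcMmwwEE=16 CcMmwwEe=16 ccMMWwEE=16 ccMMWwEe=16 ccMMwwEE=16 ccMMwwEe=16 ccMmWwEE=16 ccMmWwEe=16 ccMmwwEE=16 ccMmwwEe=16
CcMmWwEE hits 16/256; gcd=16; 16÷16/256÷16 = 1/16

P(CcMmWwEE) = 1/16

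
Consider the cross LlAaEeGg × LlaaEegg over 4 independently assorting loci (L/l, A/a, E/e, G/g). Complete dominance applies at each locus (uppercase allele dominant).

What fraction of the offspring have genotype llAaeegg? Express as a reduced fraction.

LlAaEeGg gametes: LAEG×1, LAEg×1, LAeG×1, LAeg×1, LaEG×1, LaEg×1, LaeG×1, Laeg×1, lAEG×1, lAEg×1, lAeG×1, lAeg×1, laEG×1, laEg×1, laeG×1, laeg×1
LlaaEegg gametes: LaEg×4, Laeg×4, laEg×4, laeg×4
LlAaEeGg×LlaaEegg grid (16·16=256): LLAaEEGg=4 LLAaEEgg=4 LLAaEeGg=8 LLAaEegg=8 LLAaeeGg=4 LLAaeegg=4 LLaaEEGg=4 LLaaEEgg=4 LLaaEeGg=8 LLaaEegg=8 LLaaeeGg=4 LLaaeegg=4 LlAaEEGg=8 LlAaEEgg=8 LlAaEeGg=16 LlAaEegg=16 LlAaeeGg=8 LlAaeegg=8 LlaaEEGg=8 LlaaEEgg=8 LlaaEeGg=16 LlaaEegg=16 LlaaeeGg=8 Llaaeegg=8 llAaEEGg=4 llAaEEgg=4 llAaEeGg=8 llAaEegg=8 llAaeeGg=4 llAaeegg=4 llaaEEGg=4 llaaEEgg=4 llaaEeGg=8 llaaEegg=8 llaaeeGg=4 llaaeegg=4
llAaeegg hits 4/256; gcd=4; 4÷4/256÷4 = 1/64

P(llAaeegg) = 1/64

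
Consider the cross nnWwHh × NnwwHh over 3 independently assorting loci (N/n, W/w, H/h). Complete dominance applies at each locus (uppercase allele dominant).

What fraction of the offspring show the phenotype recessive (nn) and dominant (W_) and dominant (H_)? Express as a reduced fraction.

P(nn W_ H_) = 3/16

nnWwHh gametes: nWH×2, nWh×2, nwH×2, nwh×2
NnwwHh gametes: NwH×2, Nwh×2, nwH×2, nwh×2
nnWwHh×NnwwHh grid (8·8=64): NnWwHH=4 NnWwHh=8 NnWwhh=4 NnwwHH=4 NnwwHh=8 Nnwwhh=4 nnWwHH=4 nnWwHh=8 nnWwhh=4 nnwwHH=4 nnwwHh=8 nnwwhh=4
nn W_ H_ hits 12/64; gcd=4; 12÷4/64÷4 = 3/16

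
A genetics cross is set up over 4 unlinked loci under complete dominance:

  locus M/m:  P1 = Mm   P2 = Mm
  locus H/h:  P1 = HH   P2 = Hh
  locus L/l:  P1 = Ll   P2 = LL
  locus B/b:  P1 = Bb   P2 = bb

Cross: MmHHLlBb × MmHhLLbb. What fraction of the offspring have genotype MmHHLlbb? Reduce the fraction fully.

P(MmHHLlbb) = 1/16

MmHHLlBb gametes: MHLB×2, MHLb×2, MHlB×2, MHlb×2, mHLB×2, mHLb×2, mHlB×2, mHlb×2
MmHhLLbb gametes: MHLb×4, MhLb×4, mHLb×4, mhLb×4
MmHHLlBb×MmHhLLbb grid (16·16=256): MMHHLLBb=8 MMHHLLbb=8 MMHHLlBb=8 MMHHLlbb=8 MMHhLLBb=8 MMHhLLbb=8 MMHhLlBb=8 MMHhLlbb=8 MmHHLLBb=16 MmHHLLbb=16 MmHHLlBb=16 MmHHLlbb=16 MmHhLLBb=16 MmHhLLbb=16 MmHhLlBb=16 MmHhLlbb=16 mmHHLLBb=8 mmHHLLbb=8 mmHHLlBb=8 mmHHLlbb=8 mmHhLLBb=8 mmHhLLbb=8 mmHhLlBb=8 mmHhLlbb=8
MmHHLlbb hits 16/256; gcd=16; 16÷16/256÷16 = 1/16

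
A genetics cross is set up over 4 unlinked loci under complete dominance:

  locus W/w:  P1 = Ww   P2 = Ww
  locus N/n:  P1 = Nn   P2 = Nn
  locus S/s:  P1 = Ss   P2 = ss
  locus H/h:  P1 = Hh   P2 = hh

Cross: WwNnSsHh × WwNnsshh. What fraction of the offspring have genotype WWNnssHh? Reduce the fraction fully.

P(WWNnssHh) = 1/32

WwNnSsHh gametes: WNSH×1, WNSh×1, WNsH×1, WNsh×1, WnSH×1, WnSh×1, WnsH×1, Wnsh×1, wNSH×1, wNSh×1, wNsH×1, wNsh×1, wnSH×1, wnSh×1, wnsH×1, wnsh×1
WwNnsshh gametes: WNsh×4, Wnsh×4, wNsh×4, wnsh×4
WwNnSsHh×WwNnsshh grid (16·16=256): WWNNSsHh=4 WWNNSshh=4 WWNNssHh=4 WWNNsshh=4 WWNnSsHh=8 WWNnSshh=8 WWNnssHh=8 WWNnsshh=8 WWnnSsHh=4 WWnnSshh=4 WWnnssHh=4 WWnnsshh=4 WwNNSsHh=8 WwNNSshh=8 WwNNssHh=8 WwNNsshh=8 WwNnSsHh=16 WwNnSshh=16 WwNnssHh=16 WwNnsshh=16 WwnnSsHh=8 WwnnSshh=8 WwnnssHh=8 Wwnnsshh=8 wwNNSsHh=4 wwNNSshh=4 wwNNssHh=4 wwNNsshh=4 wwNnSsHh=8 wwNnSshh=8 wwNnssHh=8 wwNnsshh=8 wwnnSsHh=4 wwnnSshh=4 wwnnssHh=4 wwnnsshh=4
WWNnssHh hits 8/256; gcd=8; 8÷8/256÷8 = 1/32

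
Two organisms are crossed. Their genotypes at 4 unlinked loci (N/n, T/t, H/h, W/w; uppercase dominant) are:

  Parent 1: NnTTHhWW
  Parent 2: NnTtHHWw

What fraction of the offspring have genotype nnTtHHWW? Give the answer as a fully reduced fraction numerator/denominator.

NnTTHhWW gametes: NTHW×4, NThW×4, nTHW×4, nThW×4
NnTtHHWw gametes: NTHW×2, NTHw×2, NtHW×2, NtHw×2, nTHW×2, nTHw×2, ntHW×2, ntHw×2
NnTTHhWW×NnTtHHWw grid (16·16=256): NNTTHHWW=8 NNTTHHWw=8 NNTTHhWW=8 NNTTHhWw=8 NNTtHHWW=8 NNTtHHWw=8 NNTtHhWW=8 NNTtHhWw=8 NnTTHHWW=16 NnTTHHWw=16 NnTTHhWW=16 NnTTHhWw=16 NnTtHHWW=16 NnTtHHWw=16 NnTtHhWW=16 NnTtHhWw=16 nnTTHHWW=8 nnTTHHWw=8 nnTTHhWW=8 nnTTHhWw=8 nnTtHHWW=8 nnTtHHWw=8 nnTtHhWW=8 nnTtHhWw=8
nnTtHHWW hits 8/256; gcd=8; 8÷8/256÷8 = 1/32

P(nnTtHHWW) = 1/32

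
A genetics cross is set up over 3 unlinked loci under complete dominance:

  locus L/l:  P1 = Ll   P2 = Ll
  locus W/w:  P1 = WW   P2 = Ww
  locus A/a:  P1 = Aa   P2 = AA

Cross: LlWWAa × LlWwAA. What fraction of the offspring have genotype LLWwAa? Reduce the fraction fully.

LlWWAa gametes: LWA×2, LWa×2, lWA×2, lWa×2
LlWwAA gametes: LWA×2, LwA×2, lWA×2, lwA×2
LlWWAa×LlWwAA grid (8·8=64): LLWWAA=4 LLWWAa=4 LLWwAA=4 LLWwAa=4 LlWWAA=8 LlWWAa=8 LlWwAA=8 LlWwAa=8 llWWAA=4 llWWAa=4 llWwAA=4 llWwAa=4
LLWwAa hits 4/64; gcd=4; 4÷4/64÷4 = 1/16

P(LLWwAa) = 1/16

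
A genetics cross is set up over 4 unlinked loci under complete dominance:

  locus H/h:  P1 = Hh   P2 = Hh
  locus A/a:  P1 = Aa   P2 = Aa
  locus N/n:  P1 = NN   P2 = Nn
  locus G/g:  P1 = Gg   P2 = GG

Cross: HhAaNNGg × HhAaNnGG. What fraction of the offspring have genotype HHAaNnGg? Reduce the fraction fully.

HhAaNNGg gametes: HANG×2, HANg×2, HaNG×2, HaNg×2, hANG×2, hANg×2, haNG×2, haNg×2
HhAaNnGG gametes: HANG×2, HAnG×2, HaNG×2, HanG×2, hANG×2, hAnG×2, haNG×2, hanG×2
HhAaNNGg×HhAaNnGG grid (16·16=256): HHAANNGG=4 HHAANNGg=4 HHAANnGG=4 HHAANnGg=4 HHAaNNGG=8 HHAaNNGg=8 HHAaNnGG=8 HHAaNnGg=8 HHaaNNGG=4 HHaaNNGg=4 HHaaNnGG=4 HHaaNnGg=4 HhAANNGG=8 HhAANNGg=8 HhAANnGG=8 HhAANnGg=8 HhAaNNGG=16 HhAaNNGg=16 HhAaNnGG=16 HhAaNnGg=16 HhaaNNGG=8 HhaaNNGg=8 HhaaNnGG=8 HhaaNnGg=8 hhAANNGG=4 hhAANNGg=4 hhAANnGG=4 hhAANnGg=4 hhAaNNGG=8 hhAaNNGg=8 hhAaNnGG=8 hhAaNnGg=8 hhaaNNGG=4 hhaaNNGg=4 hhaaNnGG=4 hhaaNnGg=4
HHAaNnGg hits 8/256; gcd=8; 8÷8/256÷8 = 1/32

P(HHAaNnGg) = 1/32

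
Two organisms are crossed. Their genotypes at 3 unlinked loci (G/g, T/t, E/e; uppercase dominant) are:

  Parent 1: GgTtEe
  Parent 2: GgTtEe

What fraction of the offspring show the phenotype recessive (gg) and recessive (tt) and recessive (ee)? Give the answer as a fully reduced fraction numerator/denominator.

P(gg tt ee) = 1/64

GgTtEe gametes: GTE×1, GTe×1, GtE×1, Gte×1, gTE×1, gTe×1, gtE×1, gte×1
GgTtEe gametes: GTE×1, GTe×1, GtE×1, Gte×1, gTE×1, gTe×1, gtE×1, gte×1
GgTtEe×GgTtEe grid (8·8=64): GGTTEE=1 GGTTEe=2 GGTTee=1 GGTtEE=2 GGTtEe=4 GGTtee=2 GGttEE=1 GGttEe=2 GGttee=1 GgTTEE=2 GgTTEe=4 GgTTee=2 GgTtEE=4 GgTtEe=8 GgTtee=4 GgttEE=2 GgttEe=4 Ggttee=2 ggTTEE=1 ggTTEe=2 ggTTee=1 ggTtEE=2 ggTtEe=4 ggTtee=2 ggttEE=1 ggttEe=2 ggttee=1
gg tt ee hits 1/64; gcd=1; 1÷1/64÷1 = 1/64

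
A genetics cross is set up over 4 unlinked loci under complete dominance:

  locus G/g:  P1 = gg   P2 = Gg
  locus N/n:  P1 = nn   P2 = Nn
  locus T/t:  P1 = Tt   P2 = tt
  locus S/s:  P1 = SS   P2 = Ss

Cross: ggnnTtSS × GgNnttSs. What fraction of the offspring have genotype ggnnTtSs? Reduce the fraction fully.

P(ggnnTtSs) = 1/16

ggnnTtSS gametes: gnTS×8, gntS×8
GgNnttSs gametes: GNtS×2, GNts×2, GntS×2, Gnts×2, gNtS×2, gNts×2, gntS×2, gnts×2
ggnnTtSS×GgNnttSs grid (16·16=256): GgNnTtSS=16 GgNnTtSs=16 GgNnttSS=16 GgNnttSs=16 GgnnTtSS=16 GgnnTtSs=16 GgnnttSS=16 GgnnttSs=16 ggNnTtSS=16 ggNnTtSs=16 ggNnttSS=16 ggNnttSs=16 ggnnTtSS=16 ggnnTtSs=16 ggnnttSS=16 ggnnttSs=16
ggnnTtSs hits 16/256; gcd=16; 16÷16/256÷16 = 1/16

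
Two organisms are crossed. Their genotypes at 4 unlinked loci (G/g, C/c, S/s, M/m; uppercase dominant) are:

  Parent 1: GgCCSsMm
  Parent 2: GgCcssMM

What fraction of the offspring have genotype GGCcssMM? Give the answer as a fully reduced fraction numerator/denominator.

GgCCSsMm gametes: GCSM×2, GCSm×2, GCsM×2, GCsm×2, gCSM×2, gCSm×2, gCsM×2, gCsm×2
GgCcssMM gametes: GCsM×4, GcsM×4, gCsM×4, gcsM×4
GgCCSsMm×GgCcssMM grid (16·16=256): GGCCSsMM=8 GGCCSsMm=8 GGCCssMM=8 GGCCssMm=8 GGCcSsMM=8 GGCcSsMm=8 GGCcssMM=8 GGCcssMm=8 GgCCSsMM=16 GgCCSsMm=16 GgCCssMM=16 GgCCssMm=16 GgCcSsMM=16 GgCcSsMm=16 GgCcssMM=16 GgCcssMm=16 ggCCSsMM=8 ggCCSsMm=8 ggCCssMM=8 ggCCssMm=8 ggCcSsMM=8 ggCcSsMm=8 ggCcssMM=8 ggCcssMm=8
GGCcssMM hits 8/256; gcd=8; 8÷8/256÷8 = 1/32

P(GGCcssMM) = 1/32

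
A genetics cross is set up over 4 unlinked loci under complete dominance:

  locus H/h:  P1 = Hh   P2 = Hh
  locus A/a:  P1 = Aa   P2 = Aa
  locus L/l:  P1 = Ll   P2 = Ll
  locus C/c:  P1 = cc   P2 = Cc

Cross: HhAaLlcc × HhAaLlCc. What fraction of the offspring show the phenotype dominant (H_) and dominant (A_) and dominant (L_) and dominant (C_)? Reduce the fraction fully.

HhAaLlcc gametes: HALc×2, HAlc×2, HaLc×2, Halc×2, hALc×2, hAlc×2, haLc×2, halc×2
HhAaLlCc gametes: HALC×1, HALc×1, HAlC×1, HAlc×1, HaLC×1, HaLc×1, HalC×1, Halc×1, hALC×1, hALc×1, hAlC×1, hAlc×1, haLC×1, haLc×1, halC×1, halc×1
HhAaLlcc×HhAaLlCc grid (16·16=256): HHAALLCc=2 HHAALLcc=2 HHAALlCc=4 HHAALlcc=4 HHAAllCc=2 HHAAllcc=2 HHAaLLCc=4 HHAaLLcc=4 HHAaLlCc=8 HHAaLlcc=8 HHAallCc=4 HHAallcc=4 HHaaLLCc=2 HHaaLLcc=2 HHaaLlCc=4 HHaaLlcc=4 HHaallCc=2 HHaallcc=2 HhAALLCc=4 HhAALLcc=4 HhAALlCc=8 HhAALlcc=8 HhAAllCc=4 HhAAllcc=4 HhAaLLCc=8 HhAaLLcc=8 HhAaLlCc=16 HhAaLlcc=16 HhAallCc=8 HhAallcc=8 HhaaLLCc=4 HhaaLLcc=4 HhaaLlCc=8 HhaaLlcc=8 HhaallCc=4 Hhaallcc=4 hhAALLCc=2 hhAALLcc=2 hhAALlCc=4 hhAALlcc=4 hhAAllCc=2 hhAAllcc=2 hhAaLLCc=4 hhAaLLcc=4 hhAaLlCc=8 hhAaLlcc=8 hhAallCc=4 hhAallcc=4 hhaaLLCc=2 hhaaLLcc=2 hhaaLlCc=4 hhaaLlcc=4 hhaallCc=2 hhaallcc=2
H_ A_ L_ C_ hits 54/256; gcd=2; 54÷2/256÷2 = 27/128

P(H_ A_ L_ C_) = 27/128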